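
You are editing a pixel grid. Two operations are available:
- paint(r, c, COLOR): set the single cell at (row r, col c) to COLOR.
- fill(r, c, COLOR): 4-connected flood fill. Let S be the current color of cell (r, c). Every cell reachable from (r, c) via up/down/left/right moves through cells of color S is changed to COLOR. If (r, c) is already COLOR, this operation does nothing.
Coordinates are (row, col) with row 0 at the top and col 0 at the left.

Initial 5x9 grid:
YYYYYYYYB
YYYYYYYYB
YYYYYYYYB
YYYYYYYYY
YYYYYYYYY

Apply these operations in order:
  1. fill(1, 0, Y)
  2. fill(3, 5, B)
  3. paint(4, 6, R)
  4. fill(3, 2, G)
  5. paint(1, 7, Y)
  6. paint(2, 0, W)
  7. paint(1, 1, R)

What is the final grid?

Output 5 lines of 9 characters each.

After op 1 fill(1,0,Y) [0 cells changed]:
YYYYYYYYB
YYYYYYYYB
YYYYYYYYB
YYYYYYYYY
YYYYYYYYY
After op 2 fill(3,5,B) [42 cells changed]:
BBBBBBBBB
BBBBBBBBB
BBBBBBBBB
BBBBBBBBB
BBBBBBBBB
After op 3 paint(4,6,R):
BBBBBBBBB
BBBBBBBBB
BBBBBBBBB
BBBBBBBBB
BBBBBBRBB
After op 4 fill(3,2,G) [44 cells changed]:
GGGGGGGGG
GGGGGGGGG
GGGGGGGGG
GGGGGGGGG
GGGGGGRGG
After op 5 paint(1,7,Y):
GGGGGGGGG
GGGGGGGYG
GGGGGGGGG
GGGGGGGGG
GGGGGGRGG
After op 6 paint(2,0,W):
GGGGGGGGG
GGGGGGGYG
WGGGGGGGG
GGGGGGGGG
GGGGGGRGG
After op 7 paint(1,1,R):
GGGGGGGGG
GRGGGGGYG
WGGGGGGGG
GGGGGGGGG
GGGGGGRGG

Answer: GGGGGGGGG
GRGGGGGYG
WGGGGGGGG
GGGGGGGGG
GGGGGGRGG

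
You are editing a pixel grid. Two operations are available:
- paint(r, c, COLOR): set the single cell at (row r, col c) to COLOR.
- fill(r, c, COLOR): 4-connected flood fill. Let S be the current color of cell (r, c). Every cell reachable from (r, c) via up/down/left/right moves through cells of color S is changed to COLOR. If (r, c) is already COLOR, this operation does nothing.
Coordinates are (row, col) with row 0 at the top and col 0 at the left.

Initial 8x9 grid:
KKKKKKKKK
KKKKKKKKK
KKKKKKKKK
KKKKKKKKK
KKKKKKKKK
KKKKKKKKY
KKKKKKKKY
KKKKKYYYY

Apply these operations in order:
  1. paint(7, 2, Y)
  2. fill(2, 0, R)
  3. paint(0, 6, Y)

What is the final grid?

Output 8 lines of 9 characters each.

Answer: RRRRRRYRR
RRRRRRRRR
RRRRRRRRR
RRRRRRRRR
RRRRRRRRR
RRRRRRRRY
RRRRRRRRY
RRYRRYYYY

Derivation:
After op 1 paint(7,2,Y):
KKKKKKKKK
KKKKKKKKK
KKKKKKKKK
KKKKKKKKK
KKKKKKKKK
KKKKKKKKY
KKKKKKKKY
KKYKKYYYY
After op 2 fill(2,0,R) [65 cells changed]:
RRRRRRRRR
RRRRRRRRR
RRRRRRRRR
RRRRRRRRR
RRRRRRRRR
RRRRRRRRY
RRRRRRRRY
RRYRRYYYY
After op 3 paint(0,6,Y):
RRRRRRYRR
RRRRRRRRR
RRRRRRRRR
RRRRRRRRR
RRRRRRRRR
RRRRRRRRY
RRRRRRRRY
RRYRRYYYY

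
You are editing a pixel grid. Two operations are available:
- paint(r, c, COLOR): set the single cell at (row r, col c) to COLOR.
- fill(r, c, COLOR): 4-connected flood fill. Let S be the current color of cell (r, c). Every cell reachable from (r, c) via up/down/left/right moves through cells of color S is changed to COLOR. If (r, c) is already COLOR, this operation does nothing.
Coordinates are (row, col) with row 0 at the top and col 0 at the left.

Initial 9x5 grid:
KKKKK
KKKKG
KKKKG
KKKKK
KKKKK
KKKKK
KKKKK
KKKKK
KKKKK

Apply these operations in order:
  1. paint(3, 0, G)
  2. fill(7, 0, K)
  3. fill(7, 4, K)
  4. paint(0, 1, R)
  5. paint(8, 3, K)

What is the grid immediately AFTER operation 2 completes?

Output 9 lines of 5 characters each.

After op 1 paint(3,0,G):
KKKKK
KKKKG
KKKKG
GKKKK
KKKKK
KKKKK
KKKKK
KKKKK
KKKKK
After op 2 fill(7,0,K) [0 cells changed]:
KKKKK
KKKKG
KKKKG
GKKKK
KKKKK
KKKKK
KKKKK
KKKKK
KKKKK

Answer: KKKKK
KKKKG
KKKKG
GKKKK
KKKKK
KKKKK
KKKKK
KKKKK
KKKKK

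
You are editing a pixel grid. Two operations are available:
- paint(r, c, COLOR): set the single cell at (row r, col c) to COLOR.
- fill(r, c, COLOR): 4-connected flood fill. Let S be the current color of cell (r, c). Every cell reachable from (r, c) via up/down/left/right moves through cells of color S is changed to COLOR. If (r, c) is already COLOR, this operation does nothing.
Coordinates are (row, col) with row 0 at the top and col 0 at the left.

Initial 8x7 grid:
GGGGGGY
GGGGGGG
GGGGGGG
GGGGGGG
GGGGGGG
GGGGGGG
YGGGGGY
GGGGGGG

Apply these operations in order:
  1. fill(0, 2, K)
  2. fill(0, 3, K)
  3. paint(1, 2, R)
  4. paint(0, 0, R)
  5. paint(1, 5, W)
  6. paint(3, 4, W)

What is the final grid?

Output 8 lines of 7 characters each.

Answer: RKKKKKY
KKRKKWK
KKKKKKK
KKKKWKK
KKKKKKK
KKKKKKK
YKKKKKY
KKKKKKK

Derivation:
After op 1 fill(0,2,K) [53 cells changed]:
KKKKKKY
KKKKKKK
KKKKKKK
KKKKKKK
KKKKKKK
KKKKKKK
YKKKKKY
KKKKKKK
After op 2 fill(0,3,K) [0 cells changed]:
KKKKKKY
KKKKKKK
KKKKKKK
KKKKKKK
KKKKKKK
KKKKKKK
YKKKKKY
KKKKKKK
After op 3 paint(1,2,R):
KKKKKKY
KKRKKKK
KKKKKKK
KKKKKKK
KKKKKKK
KKKKKKK
YKKKKKY
KKKKKKK
After op 4 paint(0,0,R):
RKKKKKY
KKRKKKK
KKKKKKK
KKKKKKK
KKKKKKK
KKKKKKK
YKKKKKY
KKKKKKK
After op 5 paint(1,5,W):
RKKKKKY
KKRKKWK
KKKKKKK
KKKKKKK
KKKKKKK
KKKKKKK
YKKKKKY
KKKKKKK
After op 6 paint(3,4,W):
RKKKKKY
KKRKKWK
KKKKKKK
KKKKWKK
KKKKKKK
KKKKKKK
YKKKKKY
KKKKKKK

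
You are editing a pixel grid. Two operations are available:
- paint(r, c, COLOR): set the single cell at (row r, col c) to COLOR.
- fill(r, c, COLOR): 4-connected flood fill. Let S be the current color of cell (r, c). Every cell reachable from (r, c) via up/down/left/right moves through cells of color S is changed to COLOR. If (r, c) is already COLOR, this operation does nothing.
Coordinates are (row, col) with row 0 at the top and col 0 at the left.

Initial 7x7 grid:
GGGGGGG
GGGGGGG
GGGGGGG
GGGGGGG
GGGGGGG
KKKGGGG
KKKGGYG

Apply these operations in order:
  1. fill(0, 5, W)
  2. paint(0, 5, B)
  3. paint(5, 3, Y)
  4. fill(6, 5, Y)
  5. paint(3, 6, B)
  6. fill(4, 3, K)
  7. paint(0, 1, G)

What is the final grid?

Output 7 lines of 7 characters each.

After op 1 fill(0,5,W) [42 cells changed]:
WWWWWWW
WWWWWWW
WWWWWWW
WWWWWWW
WWWWWWW
KKKWWWW
KKKWWYW
After op 2 paint(0,5,B):
WWWWWBW
WWWWWWW
WWWWWWW
WWWWWWW
WWWWWWW
KKKWWWW
KKKWWYW
After op 3 paint(5,3,Y):
WWWWWBW
WWWWWWW
WWWWWWW
WWWWWWW
WWWWWWW
KKKYWWW
KKKWWYW
After op 4 fill(6,5,Y) [0 cells changed]:
WWWWWBW
WWWWWWW
WWWWWWW
WWWWWWW
WWWWWWW
KKKYWWW
KKKWWYW
After op 5 paint(3,6,B):
WWWWWBW
WWWWWWW
WWWWWWW
WWWWWWB
WWWWWWW
KKKYWWW
KKKWWYW
After op 6 fill(4,3,K) [39 cells changed]:
KKKKKBK
KKKKKKK
KKKKKKK
KKKKKKB
KKKKKKK
KKKYKKK
KKKKKYK
After op 7 paint(0,1,G):
KGKKKBK
KKKKKKK
KKKKKKK
KKKKKKB
KKKKKKK
KKKYKKK
KKKKKYK

Answer: KGKKKBK
KKKKKKK
KKKKKKK
KKKKKKB
KKKKKKK
KKKYKKK
KKKKKYK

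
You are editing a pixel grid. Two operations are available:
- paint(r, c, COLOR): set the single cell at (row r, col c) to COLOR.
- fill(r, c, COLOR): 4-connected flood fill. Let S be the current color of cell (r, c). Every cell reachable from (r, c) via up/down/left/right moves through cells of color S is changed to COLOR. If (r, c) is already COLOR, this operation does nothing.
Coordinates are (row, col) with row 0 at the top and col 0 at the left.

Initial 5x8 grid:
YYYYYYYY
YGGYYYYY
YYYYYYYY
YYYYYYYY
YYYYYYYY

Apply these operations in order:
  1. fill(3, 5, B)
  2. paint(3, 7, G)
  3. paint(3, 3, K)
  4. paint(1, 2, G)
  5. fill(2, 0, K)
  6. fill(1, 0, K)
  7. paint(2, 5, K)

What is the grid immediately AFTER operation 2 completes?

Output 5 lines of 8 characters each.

After op 1 fill(3,5,B) [38 cells changed]:
BBBBBBBB
BGGBBBBB
BBBBBBBB
BBBBBBBB
BBBBBBBB
After op 2 paint(3,7,G):
BBBBBBBB
BGGBBBBB
BBBBBBBB
BBBBBBBG
BBBBBBBB

Answer: BBBBBBBB
BGGBBBBB
BBBBBBBB
BBBBBBBG
BBBBBBBB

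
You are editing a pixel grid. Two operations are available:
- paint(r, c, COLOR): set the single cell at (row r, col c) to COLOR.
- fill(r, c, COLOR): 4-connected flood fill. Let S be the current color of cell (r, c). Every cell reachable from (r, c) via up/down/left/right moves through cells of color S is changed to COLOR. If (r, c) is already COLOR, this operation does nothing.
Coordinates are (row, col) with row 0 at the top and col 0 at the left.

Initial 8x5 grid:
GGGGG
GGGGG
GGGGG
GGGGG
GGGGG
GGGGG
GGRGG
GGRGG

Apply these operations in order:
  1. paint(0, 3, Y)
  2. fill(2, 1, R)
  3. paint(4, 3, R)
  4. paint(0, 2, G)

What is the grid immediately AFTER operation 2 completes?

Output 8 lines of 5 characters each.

After op 1 paint(0,3,Y):
GGGYG
GGGGG
GGGGG
GGGGG
GGGGG
GGGGG
GGRGG
GGRGG
After op 2 fill(2,1,R) [37 cells changed]:
RRRYR
RRRRR
RRRRR
RRRRR
RRRRR
RRRRR
RRRRR
RRRRR

Answer: RRRYR
RRRRR
RRRRR
RRRRR
RRRRR
RRRRR
RRRRR
RRRRR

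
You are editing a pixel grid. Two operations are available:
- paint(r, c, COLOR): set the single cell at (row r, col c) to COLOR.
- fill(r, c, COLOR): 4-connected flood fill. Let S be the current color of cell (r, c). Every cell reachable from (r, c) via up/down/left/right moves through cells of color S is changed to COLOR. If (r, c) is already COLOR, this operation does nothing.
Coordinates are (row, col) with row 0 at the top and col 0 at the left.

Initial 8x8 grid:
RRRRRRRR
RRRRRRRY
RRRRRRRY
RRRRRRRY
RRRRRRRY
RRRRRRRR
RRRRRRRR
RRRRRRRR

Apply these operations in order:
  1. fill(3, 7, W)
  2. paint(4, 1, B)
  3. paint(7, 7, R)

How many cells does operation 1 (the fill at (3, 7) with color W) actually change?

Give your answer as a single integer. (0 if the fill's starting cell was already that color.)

Answer: 4

Derivation:
After op 1 fill(3,7,W) [4 cells changed]:
RRRRRRRR
RRRRRRRW
RRRRRRRW
RRRRRRRW
RRRRRRRW
RRRRRRRR
RRRRRRRR
RRRRRRRR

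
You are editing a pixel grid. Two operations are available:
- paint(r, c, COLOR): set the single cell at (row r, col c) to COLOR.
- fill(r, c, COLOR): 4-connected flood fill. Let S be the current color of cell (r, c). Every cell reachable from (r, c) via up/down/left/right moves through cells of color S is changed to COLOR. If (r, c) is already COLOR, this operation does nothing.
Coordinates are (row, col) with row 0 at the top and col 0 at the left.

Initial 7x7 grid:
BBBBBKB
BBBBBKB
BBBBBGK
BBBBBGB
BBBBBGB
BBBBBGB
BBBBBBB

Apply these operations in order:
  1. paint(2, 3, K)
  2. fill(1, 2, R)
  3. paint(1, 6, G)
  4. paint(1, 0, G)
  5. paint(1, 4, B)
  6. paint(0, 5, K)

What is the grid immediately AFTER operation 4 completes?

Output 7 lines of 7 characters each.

Answer: RRRRRKB
GRRRRKG
RRRKRGK
RRRRRGR
RRRRRGR
RRRRRGR
RRRRRRR

Derivation:
After op 1 paint(2,3,K):
BBBBBKB
BBBBBKB
BBBKBGK
BBBBBGB
BBBBBGB
BBBBBGB
BBBBBBB
After op 2 fill(1,2,R) [39 cells changed]:
RRRRRKB
RRRRRKB
RRRKRGK
RRRRRGR
RRRRRGR
RRRRRGR
RRRRRRR
After op 3 paint(1,6,G):
RRRRRKB
RRRRRKG
RRRKRGK
RRRRRGR
RRRRRGR
RRRRRGR
RRRRRRR
After op 4 paint(1,0,G):
RRRRRKB
GRRRRKG
RRRKRGK
RRRRRGR
RRRRRGR
RRRRRGR
RRRRRRR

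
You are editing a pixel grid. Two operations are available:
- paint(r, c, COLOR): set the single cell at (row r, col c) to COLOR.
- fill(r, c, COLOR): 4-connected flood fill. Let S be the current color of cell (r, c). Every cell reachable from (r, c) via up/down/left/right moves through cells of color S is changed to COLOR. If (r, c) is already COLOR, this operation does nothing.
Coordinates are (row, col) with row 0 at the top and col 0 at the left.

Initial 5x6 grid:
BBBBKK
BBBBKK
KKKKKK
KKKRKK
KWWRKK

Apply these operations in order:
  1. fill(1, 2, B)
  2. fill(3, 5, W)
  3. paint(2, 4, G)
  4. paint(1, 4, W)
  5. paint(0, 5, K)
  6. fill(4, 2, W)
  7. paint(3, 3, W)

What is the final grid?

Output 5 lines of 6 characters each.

Answer: BBBBWK
BBBBWW
WWWWGW
WWWWWW
WWWRWW

Derivation:
After op 1 fill(1,2,B) [0 cells changed]:
BBBBKK
BBBBKK
KKKKKK
KKKRKK
KWWRKK
After op 2 fill(3,5,W) [18 cells changed]:
BBBBWW
BBBBWW
WWWWWW
WWWRWW
WWWRWW
After op 3 paint(2,4,G):
BBBBWW
BBBBWW
WWWWGW
WWWRWW
WWWRWW
After op 4 paint(1,4,W):
BBBBWW
BBBBWW
WWWWGW
WWWRWW
WWWRWW
After op 5 paint(0,5,K):
BBBBWK
BBBBWW
WWWWGW
WWWRWW
WWWRWW
After op 6 fill(4,2,W) [0 cells changed]:
BBBBWK
BBBBWW
WWWWGW
WWWRWW
WWWRWW
After op 7 paint(3,3,W):
BBBBWK
BBBBWW
WWWWGW
WWWWWW
WWWRWW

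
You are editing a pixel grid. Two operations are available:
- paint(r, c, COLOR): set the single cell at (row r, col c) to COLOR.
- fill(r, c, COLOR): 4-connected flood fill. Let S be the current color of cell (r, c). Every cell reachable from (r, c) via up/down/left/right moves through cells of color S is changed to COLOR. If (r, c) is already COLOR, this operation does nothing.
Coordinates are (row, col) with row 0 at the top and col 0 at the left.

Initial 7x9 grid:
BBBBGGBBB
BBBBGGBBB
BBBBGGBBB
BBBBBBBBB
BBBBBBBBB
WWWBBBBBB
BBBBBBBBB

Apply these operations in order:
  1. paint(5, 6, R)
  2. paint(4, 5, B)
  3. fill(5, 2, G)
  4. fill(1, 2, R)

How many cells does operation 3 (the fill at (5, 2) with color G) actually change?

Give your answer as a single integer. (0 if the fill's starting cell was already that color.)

After op 1 paint(5,6,R):
BBBBGGBBB
BBBBGGBBB
BBBBGGBBB
BBBBBBBBB
BBBBBBBBB
WWWBBBRBB
BBBBBBBBB
After op 2 paint(4,5,B):
BBBBGGBBB
BBBBGGBBB
BBBBGGBBB
BBBBBBBBB
BBBBBBBBB
WWWBBBRBB
BBBBBBBBB
After op 3 fill(5,2,G) [3 cells changed]:
BBBBGGBBB
BBBBGGBBB
BBBBGGBBB
BBBBBBBBB
BBBBBBBBB
GGGBBBRBB
BBBBBBBBB

Answer: 3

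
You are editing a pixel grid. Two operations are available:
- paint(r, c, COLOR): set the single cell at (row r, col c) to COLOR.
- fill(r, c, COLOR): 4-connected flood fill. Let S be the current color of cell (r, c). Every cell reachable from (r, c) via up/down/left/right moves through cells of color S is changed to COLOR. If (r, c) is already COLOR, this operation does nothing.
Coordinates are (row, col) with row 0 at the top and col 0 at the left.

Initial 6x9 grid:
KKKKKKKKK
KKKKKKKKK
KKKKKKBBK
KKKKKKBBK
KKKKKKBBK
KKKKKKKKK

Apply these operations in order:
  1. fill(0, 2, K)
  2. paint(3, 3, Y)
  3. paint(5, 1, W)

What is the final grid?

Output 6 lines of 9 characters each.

After op 1 fill(0,2,K) [0 cells changed]:
KKKKKKKKK
KKKKKKKKK
KKKKKKBBK
KKKKKKBBK
KKKKKKBBK
KKKKKKKKK
After op 2 paint(3,3,Y):
KKKKKKKKK
KKKKKKKKK
KKKKKKBBK
KKKYKKBBK
KKKKKKBBK
KKKKKKKKK
After op 3 paint(5,1,W):
KKKKKKKKK
KKKKKKKKK
KKKKKKBBK
KKKYKKBBK
KKKKKKBBK
KWKKKKKKK

Answer: KKKKKKKKK
KKKKKKKKK
KKKKKKBBK
KKKYKKBBK
KKKKKKBBK
KWKKKKKKK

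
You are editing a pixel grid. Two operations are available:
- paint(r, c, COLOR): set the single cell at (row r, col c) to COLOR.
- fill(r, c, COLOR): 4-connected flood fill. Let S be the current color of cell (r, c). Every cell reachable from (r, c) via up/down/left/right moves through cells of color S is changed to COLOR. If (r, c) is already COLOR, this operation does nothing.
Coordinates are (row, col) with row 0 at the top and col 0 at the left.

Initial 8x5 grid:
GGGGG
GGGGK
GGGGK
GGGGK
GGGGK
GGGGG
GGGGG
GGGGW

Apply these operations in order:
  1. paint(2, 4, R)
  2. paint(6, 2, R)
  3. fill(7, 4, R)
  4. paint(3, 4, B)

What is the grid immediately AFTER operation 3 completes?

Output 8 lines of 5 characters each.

Answer: GGGGG
GGGGK
GGGGR
GGGGK
GGGGK
GGGGG
GGRGG
GGGGR

Derivation:
After op 1 paint(2,4,R):
GGGGG
GGGGK
GGGGR
GGGGK
GGGGK
GGGGG
GGGGG
GGGGW
After op 2 paint(6,2,R):
GGGGG
GGGGK
GGGGR
GGGGK
GGGGK
GGGGG
GGRGG
GGGGW
After op 3 fill(7,4,R) [1 cells changed]:
GGGGG
GGGGK
GGGGR
GGGGK
GGGGK
GGGGG
GGRGG
GGGGR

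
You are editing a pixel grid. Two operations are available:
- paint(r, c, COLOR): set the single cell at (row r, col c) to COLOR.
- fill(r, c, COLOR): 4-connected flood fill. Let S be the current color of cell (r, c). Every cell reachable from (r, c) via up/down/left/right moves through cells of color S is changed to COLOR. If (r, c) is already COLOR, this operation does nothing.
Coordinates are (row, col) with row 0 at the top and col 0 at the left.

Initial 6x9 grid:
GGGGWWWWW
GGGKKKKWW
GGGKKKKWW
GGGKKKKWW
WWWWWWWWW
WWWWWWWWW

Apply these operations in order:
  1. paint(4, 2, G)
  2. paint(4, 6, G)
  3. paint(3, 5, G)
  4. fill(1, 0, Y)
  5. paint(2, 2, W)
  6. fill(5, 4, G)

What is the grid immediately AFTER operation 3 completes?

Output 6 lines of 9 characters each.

After op 1 paint(4,2,G):
GGGGWWWWW
GGGKKKKWW
GGGKKKKWW
GGGKKKKWW
WWGWWWWWW
WWWWWWWWW
After op 2 paint(4,6,G):
GGGGWWWWW
GGGKKKKWW
GGGKKKKWW
GGGKKKKWW
WWGWWWGWW
WWWWWWWWW
After op 3 paint(3,5,G):
GGGGWWWWW
GGGKKKKWW
GGGKKKKWW
GGGKKGKWW
WWGWWWGWW
WWWWWWWWW

Answer: GGGGWWWWW
GGGKKKKWW
GGGKKKKWW
GGGKKGKWW
WWGWWWGWW
WWWWWWWWW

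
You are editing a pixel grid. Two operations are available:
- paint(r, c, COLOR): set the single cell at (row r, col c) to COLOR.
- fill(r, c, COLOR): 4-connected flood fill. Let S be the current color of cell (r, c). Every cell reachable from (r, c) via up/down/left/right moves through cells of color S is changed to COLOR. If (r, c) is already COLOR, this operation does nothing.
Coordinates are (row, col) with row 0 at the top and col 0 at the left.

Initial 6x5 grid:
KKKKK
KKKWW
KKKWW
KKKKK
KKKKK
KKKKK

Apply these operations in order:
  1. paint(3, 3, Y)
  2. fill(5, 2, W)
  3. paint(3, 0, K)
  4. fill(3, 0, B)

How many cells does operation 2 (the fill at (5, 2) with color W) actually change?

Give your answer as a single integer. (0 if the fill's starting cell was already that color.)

Answer: 25

Derivation:
After op 1 paint(3,3,Y):
KKKKK
KKKWW
KKKWW
KKKYK
KKKKK
KKKKK
After op 2 fill(5,2,W) [25 cells changed]:
WWWWW
WWWWW
WWWWW
WWWYW
WWWWW
WWWWW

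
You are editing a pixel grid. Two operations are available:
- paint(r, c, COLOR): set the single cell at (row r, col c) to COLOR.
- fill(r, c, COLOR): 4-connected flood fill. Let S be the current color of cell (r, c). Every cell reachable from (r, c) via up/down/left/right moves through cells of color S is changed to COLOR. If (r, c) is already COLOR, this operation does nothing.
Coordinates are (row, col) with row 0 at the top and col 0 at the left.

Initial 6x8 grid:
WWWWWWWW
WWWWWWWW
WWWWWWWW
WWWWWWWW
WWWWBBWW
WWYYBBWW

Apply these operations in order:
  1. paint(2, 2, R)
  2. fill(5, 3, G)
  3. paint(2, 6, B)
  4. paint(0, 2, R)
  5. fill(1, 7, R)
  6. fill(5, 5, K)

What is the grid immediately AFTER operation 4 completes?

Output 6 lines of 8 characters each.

After op 1 paint(2,2,R):
WWWWWWWW
WWWWWWWW
WWRWWWWW
WWWWWWWW
WWWWBBWW
WWYYBBWW
After op 2 fill(5,3,G) [2 cells changed]:
WWWWWWWW
WWWWWWWW
WWRWWWWW
WWWWWWWW
WWWWBBWW
WWGGBBWW
After op 3 paint(2,6,B):
WWWWWWWW
WWWWWWWW
WWRWWWBW
WWWWWWWW
WWWWBBWW
WWGGBBWW
After op 4 paint(0,2,R):
WWRWWWWW
WWWWWWWW
WWRWWWBW
WWWWWWWW
WWWWBBWW
WWGGBBWW

Answer: WWRWWWWW
WWWWWWWW
WWRWWWBW
WWWWWWWW
WWWWBBWW
WWGGBBWW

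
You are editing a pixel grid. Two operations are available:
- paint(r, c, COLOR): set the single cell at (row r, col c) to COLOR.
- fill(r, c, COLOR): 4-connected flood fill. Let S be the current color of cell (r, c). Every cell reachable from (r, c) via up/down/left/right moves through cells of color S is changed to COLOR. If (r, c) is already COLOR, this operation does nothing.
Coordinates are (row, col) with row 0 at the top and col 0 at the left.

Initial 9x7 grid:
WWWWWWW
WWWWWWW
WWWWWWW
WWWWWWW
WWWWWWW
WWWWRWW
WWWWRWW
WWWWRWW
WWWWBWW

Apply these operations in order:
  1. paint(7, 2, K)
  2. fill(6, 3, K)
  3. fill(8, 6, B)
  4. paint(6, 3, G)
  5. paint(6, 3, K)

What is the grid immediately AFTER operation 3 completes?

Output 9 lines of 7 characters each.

Answer: BBBBBBB
BBBBBBB
BBBBBBB
BBBBBBB
BBBBBBB
BBBBRBB
BBBBRBB
BBBBRBB
BBBBBBB

Derivation:
After op 1 paint(7,2,K):
WWWWWWW
WWWWWWW
WWWWWWW
WWWWWWW
WWWWWWW
WWWWRWW
WWWWRWW
WWKWRWW
WWWWBWW
After op 2 fill(6,3,K) [58 cells changed]:
KKKKKKK
KKKKKKK
KKKKKKK
KKKKKKK
KKKKKKK
KKKKRKK
KKKKRKK
KKKKRKK
KKKKBKK
After op 3 fill(8,6,B) [59 cells changed]:
BBBBBBB
BBBBBBB
BBBBBBB
BBBBBBB
BBBBBBB
BBBBRBB
BBBBRBB
BBBBRBB
BBBBBBB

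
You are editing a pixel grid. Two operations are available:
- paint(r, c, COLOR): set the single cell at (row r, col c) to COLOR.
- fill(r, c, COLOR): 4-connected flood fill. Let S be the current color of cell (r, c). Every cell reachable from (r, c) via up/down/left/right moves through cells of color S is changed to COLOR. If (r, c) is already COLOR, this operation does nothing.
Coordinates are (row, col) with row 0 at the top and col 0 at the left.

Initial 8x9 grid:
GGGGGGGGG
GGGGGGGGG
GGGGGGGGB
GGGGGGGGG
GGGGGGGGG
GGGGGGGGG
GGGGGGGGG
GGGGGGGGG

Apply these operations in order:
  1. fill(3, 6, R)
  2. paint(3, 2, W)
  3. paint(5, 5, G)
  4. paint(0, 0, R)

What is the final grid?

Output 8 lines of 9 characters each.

Answer: RRRRRRRRR
RRRRRRRRR
RRRRRRRRB
RRWRRRRRR
RRRRRRRRR
RRRRRGRRR
RRRRRRRRR
RRRRRRRRR

Derivation:
After op 1 fill(3,6,R) [71 cells changed]:
RRRRRRRRR
RRRRRRRRR
RRRRRRRRB
RRRRRRRRR
RRRRRRRRR
RRRRRRRRR
RRRRRRRRR
RRRRRRRRR
After op 2 paint(3,2,W):
RRRRRRRRR
RRRRRRRRR
RRRRRRRRB
RRWRRRRRR
RRRRRRRRR
RRRRRRRRR
RRRRRRRRR
RRRRRRRRR
After op 3 paint(5,5,G):
RRRRRRRRR
RRRRRRRRR
RRRRRRRRB
RRWRRRRRR
RRRRRRRRR
RRRRRGRRR
RRRRRRRRR
RRRRRRRRR
After op 4 paint(0,0,R):
RRRRRRRRR
RRRRRRRRR
RRRRRRRRB
RRWRRRRRR
RRRRRRRRR
RRRRRGRRR
RRRRRRRRR
RRRRRRRRR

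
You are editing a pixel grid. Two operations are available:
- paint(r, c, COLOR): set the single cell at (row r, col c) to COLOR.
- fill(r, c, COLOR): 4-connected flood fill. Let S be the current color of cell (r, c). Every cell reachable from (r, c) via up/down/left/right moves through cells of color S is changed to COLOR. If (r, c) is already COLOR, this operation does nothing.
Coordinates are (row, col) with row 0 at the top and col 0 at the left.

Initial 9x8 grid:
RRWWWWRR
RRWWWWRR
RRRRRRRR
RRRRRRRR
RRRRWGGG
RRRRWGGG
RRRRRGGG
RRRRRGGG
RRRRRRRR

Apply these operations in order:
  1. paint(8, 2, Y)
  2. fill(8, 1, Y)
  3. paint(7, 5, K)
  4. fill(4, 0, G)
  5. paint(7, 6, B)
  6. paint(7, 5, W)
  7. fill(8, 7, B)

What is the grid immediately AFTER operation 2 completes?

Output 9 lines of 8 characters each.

After op 1 paint(8,2,Y):
RRWWWWRR
RRWWWWRR
RRRRRRRR
RRRRRRRR
RRRRWGGG
RRRRWGGG
RRRRRGGG
RRRRRGGG
RRYRRRRR
After op 2 fill(8,1,Y) [49 cells changed]:
YYWWWWYY
YYWWWWYY
YYYYYYYY
YYYYYYYY
YYYYWGGG
YYYYWGGG
YYYYYGGG
YYYYYGGG
YYYYYYYY

Answer: YYWWWWYY
YYWWWWYY
YYYYYYYY
YYYYYYYY
YYYYWGGG
YYYYWGGG
YYYYYGGG
YYYYYGGG
YYYYYYYY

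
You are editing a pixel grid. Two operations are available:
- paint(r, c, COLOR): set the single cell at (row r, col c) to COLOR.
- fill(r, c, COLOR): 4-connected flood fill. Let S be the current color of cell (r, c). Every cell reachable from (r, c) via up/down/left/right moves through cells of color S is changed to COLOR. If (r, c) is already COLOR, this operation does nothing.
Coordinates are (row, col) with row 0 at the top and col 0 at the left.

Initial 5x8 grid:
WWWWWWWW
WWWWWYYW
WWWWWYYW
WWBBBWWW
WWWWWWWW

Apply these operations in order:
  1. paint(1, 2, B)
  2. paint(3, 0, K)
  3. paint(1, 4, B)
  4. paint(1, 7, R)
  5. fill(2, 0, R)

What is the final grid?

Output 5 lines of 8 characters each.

After op 1 paint(1,2,B):
WWWWWWWW
WWBWWYYW
WWWWWYYW
WWBBBWWW
WWWWWWWW
After op 2 paint(3,0,K):
WWWWWWWW
WWBWWYYW
WWWWWYYW
KWBBBWWW
WWWWWWWW
After op 3 paint(1,4,B):
WWWWWWWW
WWBWBYYW
WWWWWYYW
KWBBBWWW
WWWWWWWW
After op 4 paint(1,7,R):
WWWWWWWW
WWBWBYYR
WWWWWYYW
KWBBBWWW
WWWWWWWW
After op 5 fill(2,0,R) [29 cells changed]:
RRRRRRRR
RRBRBYYR
RRRRRYYR
KRBBBRRR
RRRRRRRR

Answer: RRRRRRRR
RRBRBYYR
RRRRRYYR
KRBBBRRR
RRRRRRRR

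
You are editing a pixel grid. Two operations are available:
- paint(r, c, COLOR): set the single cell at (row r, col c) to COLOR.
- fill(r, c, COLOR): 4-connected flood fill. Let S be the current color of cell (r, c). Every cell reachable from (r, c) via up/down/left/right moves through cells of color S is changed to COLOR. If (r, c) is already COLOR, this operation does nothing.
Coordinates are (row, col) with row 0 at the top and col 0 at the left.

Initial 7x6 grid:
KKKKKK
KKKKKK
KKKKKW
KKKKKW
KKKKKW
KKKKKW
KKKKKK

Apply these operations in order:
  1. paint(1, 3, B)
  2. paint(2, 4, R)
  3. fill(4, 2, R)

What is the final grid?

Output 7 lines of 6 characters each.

After op 1 paint(1,3,B):
KKKKKK
KKKBKK
KKKKKW
KKKKKW
KKKKKW
KKKKKW
KKKKKK
After op 2 paint(2,4,R):
KKKKKK
KKKBKK
KKKKRW
KKKKKW
KKKKKW
KKKKKW
KKKKKK
After op 3 fill(4,2,R) [36 cells changed]:
RRRRRR
RRRBRR
RRRRRW
RRRRRW
RRRRRW
RRRRRW
RRRRRR

Answer: RRRRRR
RRRBRR
RRRRRW
RRRRRW
RRRRRW
RRRRRW
RRRRRR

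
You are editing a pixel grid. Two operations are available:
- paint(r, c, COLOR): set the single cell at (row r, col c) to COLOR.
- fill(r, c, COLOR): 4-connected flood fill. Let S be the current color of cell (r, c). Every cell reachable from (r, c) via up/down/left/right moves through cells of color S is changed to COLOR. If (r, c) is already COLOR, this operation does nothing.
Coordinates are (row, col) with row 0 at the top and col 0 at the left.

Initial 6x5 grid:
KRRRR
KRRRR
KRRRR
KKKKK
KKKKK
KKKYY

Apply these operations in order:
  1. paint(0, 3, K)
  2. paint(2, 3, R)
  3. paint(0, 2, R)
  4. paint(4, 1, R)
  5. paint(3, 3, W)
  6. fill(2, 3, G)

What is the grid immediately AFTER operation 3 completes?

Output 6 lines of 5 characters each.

After op 1 paint(0,3,K):
KRRKR
KRRRR
KRRRR
KKKKK
KKKKK
KKKYY
After op 2 paint(2,3,R):
KRRKR
KRRRR
KRRRR
KKKKK
KKKKK
KKKYY
After op 3 paint(0,2,R):
KRRKR
KRRRR
KRRRR
KKKKK
KKKKK
KKKYY

Answer: KRRKR
KRRRR
KRRRR
KKKKK
KKKKK
KKKYY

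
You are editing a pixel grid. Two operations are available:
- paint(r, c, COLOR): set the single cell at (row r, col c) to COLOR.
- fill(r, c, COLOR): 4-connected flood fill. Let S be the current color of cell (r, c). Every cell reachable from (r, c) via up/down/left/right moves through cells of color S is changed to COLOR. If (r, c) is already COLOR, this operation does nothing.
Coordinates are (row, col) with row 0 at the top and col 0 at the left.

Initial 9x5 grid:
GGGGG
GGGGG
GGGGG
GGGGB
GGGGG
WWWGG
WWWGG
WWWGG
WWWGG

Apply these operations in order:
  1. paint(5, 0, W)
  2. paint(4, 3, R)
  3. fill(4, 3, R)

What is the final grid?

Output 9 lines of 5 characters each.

Answer: GGGGG
GGGGG
GGGGG
GGGGB
GGGRG
WWWGG
WWWGG
WWWGG
WWWGG

Derivation:
After op 1 paint(5,0,W):
GGGGG
GGGGG
GGGGG
GGGGB
GGGGG
WWWGG
WWWGG
WWWGG
WWWGG
After op 2 paint(4,3,R):
GGGGG
GGGGG
GGGGG
GGGGB
GGGRG
WWWGG
WWWGG
WWWGG
WWWGG
After op 3 fill(4,3,R) [0 cells changed]:
GGGGG
GGGGG
GGGGG
GGGGB
GGGRG
WWWGG
WWWGG
WWWGG
WWWGG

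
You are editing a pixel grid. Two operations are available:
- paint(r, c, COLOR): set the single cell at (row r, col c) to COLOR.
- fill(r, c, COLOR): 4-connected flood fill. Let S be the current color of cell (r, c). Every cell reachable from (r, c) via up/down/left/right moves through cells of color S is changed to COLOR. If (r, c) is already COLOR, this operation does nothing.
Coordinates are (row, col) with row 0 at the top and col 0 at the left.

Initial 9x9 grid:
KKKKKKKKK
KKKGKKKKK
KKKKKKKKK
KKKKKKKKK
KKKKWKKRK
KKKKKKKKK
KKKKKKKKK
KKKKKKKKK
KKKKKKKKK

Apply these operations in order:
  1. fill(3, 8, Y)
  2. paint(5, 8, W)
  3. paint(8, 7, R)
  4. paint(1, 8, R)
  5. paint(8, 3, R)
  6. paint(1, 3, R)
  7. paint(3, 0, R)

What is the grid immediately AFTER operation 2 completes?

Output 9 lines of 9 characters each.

Answer: YYYYYYYYY
YYYGYYYYY
YYYYYYYYY
YYYYYYYYY
YYYYWYYRY
YYYYYYYYW
YYYYYYYYY
YYYYYYYYY
YYYYYYYYY

Derivation:
After op 1 fill(3,8,Y) [78 cells changed]:
YYYYYYYYY
YYYGYYYYY
YYYYYYYYY
YYYYYYYYY
YYYYWYYRY
YYYYYYYYY
YYYYYYYYY
YYYYYYYYY
YYYYYYYYY
After op 2 paint(5,8,W):
YYYYYYYYY
YYYGYYYYY
YYYYYYYYY
YYYYYYYYY
YYYYWYYRY
YYYYYYYYW
YYYYYYYYY
YYYYYYYYY
YYYYYYYYY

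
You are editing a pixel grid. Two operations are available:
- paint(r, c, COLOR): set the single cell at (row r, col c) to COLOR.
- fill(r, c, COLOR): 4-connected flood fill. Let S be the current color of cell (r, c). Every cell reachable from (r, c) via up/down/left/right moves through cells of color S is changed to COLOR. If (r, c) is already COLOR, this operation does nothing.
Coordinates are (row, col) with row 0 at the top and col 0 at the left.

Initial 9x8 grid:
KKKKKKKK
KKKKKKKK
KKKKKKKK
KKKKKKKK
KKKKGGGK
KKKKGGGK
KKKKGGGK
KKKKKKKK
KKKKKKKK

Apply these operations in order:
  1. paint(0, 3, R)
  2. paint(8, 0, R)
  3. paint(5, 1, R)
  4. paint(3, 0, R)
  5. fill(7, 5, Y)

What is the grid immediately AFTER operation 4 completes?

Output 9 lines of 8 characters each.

Answer: KKKRKKKK
KKKKKKKK
KKKKKKKK
RKKKKKKK
KKKKGGGK
KRKKGGGK
KKKKGGGK
KKKKKKKK
RKKKKKKK

Derivation:
After op 1 paint(0,3,R):
KKKRKKKK
KKKKKKKK
KKKKKKKK
KKKKKKKK
KKKKGGGK
KKKKGGGK
KKKKGGGK
KKKKKKKK
KKKKKKKK
After op 2 paint(8,0,R):
KKKRKKKK
KKKKKKKK
KKKKKKKK
KKKKKKKK
KKKKGGGK
KKKKGGGK
KKKKGGGK
KKKKKKKK
RKKKKKKK
After op 3 paint(5,1,R):
KKKRKKKK
KKKKKKKK
KKKKKKKK
KKKKKKKK
KKKKGGGK
KRKKGGGK
KKKKGGGK
KKKKKKKK
RKKKKKKK
After op 4 paint(3,0,R):
KKKRKKKK
KKKKKKKK
KKKKKKKK
RKKKKKKK
KKKKGGGK
KRKKGGGK
KKKKGGGK
KKKKKKKK
RKKKKKKK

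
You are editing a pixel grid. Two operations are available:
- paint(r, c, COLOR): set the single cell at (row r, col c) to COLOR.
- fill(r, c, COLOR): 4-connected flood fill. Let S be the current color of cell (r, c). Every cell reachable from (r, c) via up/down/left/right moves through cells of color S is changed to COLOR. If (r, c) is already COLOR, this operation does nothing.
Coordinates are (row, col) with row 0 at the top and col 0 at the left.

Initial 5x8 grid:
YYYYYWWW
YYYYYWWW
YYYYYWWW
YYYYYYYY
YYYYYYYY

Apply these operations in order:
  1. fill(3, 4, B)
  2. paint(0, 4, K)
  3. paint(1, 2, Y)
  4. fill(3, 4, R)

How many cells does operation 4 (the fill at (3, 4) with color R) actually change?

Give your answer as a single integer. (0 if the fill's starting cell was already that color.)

After op 1 fill(3,4,B) [31 cells changed]:
BBBBBWWW
BBBBBWWW
BBBBBWWW
BBBBBBBB
BBBBBBBB
After op 2 paint(0,4,K):
BBBBKWWW
BBBBBWWW
BBBBBWWW
BBBBBBBB
BBBBBBBB
After op 3 paint(1,2,Y):
BBBBKWWW
BBYBBWWW
BBBBBWWW
BBBBBBBB
BBBBBBBB
After op 4 fill(3,4,R) [29 cells changed]:
RRRRKWWW
RRYRRWWW
RRRRRWWW
RRRRRRRR
RRRRRRRR

Answer: 29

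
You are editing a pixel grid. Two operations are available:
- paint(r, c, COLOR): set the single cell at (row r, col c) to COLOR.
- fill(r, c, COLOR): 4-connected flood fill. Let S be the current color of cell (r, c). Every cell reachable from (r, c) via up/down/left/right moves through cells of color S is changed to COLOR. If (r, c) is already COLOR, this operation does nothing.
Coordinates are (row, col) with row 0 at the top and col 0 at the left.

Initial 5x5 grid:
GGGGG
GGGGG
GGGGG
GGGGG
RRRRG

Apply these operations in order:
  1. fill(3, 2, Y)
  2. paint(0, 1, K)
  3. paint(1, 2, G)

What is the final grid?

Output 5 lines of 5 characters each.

Answer: YKYYY
YYGYY
YYYYY
YYYYY
RRRRY

Derivation:
After op 1 fill(3,2,Y) [21 cells changed]:
YYYYY
YYYYY
YYYYY
YYYYY
RRRRY
After op 2 paint(0,1,K):
YKYYY
YYYYY
YYYYY
YYYYY
RRRRY
After op 3 paint(1,2,G):
YKYYY
YYGYY
YYYYY
YYYYY
RRRRY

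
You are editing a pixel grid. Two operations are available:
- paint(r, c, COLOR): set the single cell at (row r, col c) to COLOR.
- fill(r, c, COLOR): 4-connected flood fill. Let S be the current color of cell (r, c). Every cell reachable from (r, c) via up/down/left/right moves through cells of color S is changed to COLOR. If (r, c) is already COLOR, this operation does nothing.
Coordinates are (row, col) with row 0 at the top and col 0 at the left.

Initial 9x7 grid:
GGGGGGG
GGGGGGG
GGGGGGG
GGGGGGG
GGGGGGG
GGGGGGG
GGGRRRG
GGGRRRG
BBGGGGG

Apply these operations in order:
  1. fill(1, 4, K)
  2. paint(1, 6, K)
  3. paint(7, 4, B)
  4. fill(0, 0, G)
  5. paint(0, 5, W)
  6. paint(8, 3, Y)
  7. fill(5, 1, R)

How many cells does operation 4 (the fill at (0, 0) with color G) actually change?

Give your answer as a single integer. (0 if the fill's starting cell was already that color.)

After op 1 fill(1,4,K) [55 cells changed]:
KKKKKKK
KKKKKKK
KKKKKKK
KKKKKKK
KKKKKKK
KKKKKKK
KKKRRRK
KKKRRRK
BBKKKKK
After op 2 paint(1,6,K):
KKKKKKK
KKKKKKK
KKKKKKK
KKKKKKK
KKKKKKK
KKKKKKK
KKKRRRK
KKKRRRK
BBKKKKK
After op 3 paint(7,4,B):
KKKKKKK
KKKKKKK
KKKKKKK
KKKKKKK
KKKKKKK
KKKKKKK
KKKRRRK
KKKRBRK
BBKKKKK
After op 4 fill(0,0,G) [55 cells changed]:
GGGGGGG
GGGGGGG
GGGGGGG
GGGGGGG
GGGGGGG
GGGGGGG
GGGRRRG
GGGRBRG
BBGGGGG

Answer: 55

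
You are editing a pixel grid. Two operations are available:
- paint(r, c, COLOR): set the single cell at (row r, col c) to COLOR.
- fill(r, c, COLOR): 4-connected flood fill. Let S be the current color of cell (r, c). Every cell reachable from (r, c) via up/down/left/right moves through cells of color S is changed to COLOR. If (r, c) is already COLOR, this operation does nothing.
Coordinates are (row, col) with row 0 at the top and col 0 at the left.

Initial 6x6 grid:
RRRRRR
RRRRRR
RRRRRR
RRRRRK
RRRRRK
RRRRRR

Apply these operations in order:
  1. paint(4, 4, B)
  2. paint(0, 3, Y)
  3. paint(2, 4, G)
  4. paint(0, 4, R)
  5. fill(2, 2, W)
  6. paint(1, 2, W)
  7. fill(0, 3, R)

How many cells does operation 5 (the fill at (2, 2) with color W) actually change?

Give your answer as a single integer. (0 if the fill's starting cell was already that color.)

After op 1 paint(4,4,B):
RRRRRR
RRRRRR
RRRRRR
RRRRRK
RRRRBK
RRRRRR
After op 2 paint(0,3,Y):
RRRYRR
RRRRRR
RRRRRR
RRRRRK
RRRRBK
RRRRRR
After op 3 paint(2,4,G):
RRRYRR
RRRRRR
RRRRGR
RRRRRK
RRRRBK
RRRRRR
After op 4 paint(0,4,R):
RRRYRR
RRRRRR
RRRRGR
RRRRRK
RRRRBK
RRRRRR
After op 5 fill(2,2,W) [31 cells changed]:
WWWYWW
WWWWWW
WWWWGW
WWWWWK
WWWWBK
WWWWWW

Answer: 31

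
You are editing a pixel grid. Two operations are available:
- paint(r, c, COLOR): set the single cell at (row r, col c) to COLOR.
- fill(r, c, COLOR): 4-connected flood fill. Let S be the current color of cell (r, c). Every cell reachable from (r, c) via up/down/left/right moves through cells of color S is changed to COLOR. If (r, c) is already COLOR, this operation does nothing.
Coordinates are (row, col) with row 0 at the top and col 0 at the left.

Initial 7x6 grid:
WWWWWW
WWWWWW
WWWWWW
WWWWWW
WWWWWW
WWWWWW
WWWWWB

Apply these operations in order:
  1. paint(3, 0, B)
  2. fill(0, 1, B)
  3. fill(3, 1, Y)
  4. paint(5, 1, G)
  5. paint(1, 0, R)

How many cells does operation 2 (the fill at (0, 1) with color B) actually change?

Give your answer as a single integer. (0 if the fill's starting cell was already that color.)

After op 1 paint(3,0,B):
WWWWWW
WWWWWW
WWWWWW
BWWWWW
WWWWWW
WWWWWW
WWWWWB
After op 2 fill(0,1,B) [40 cells changed]:
BBBBBB
BBBBBB
BBBBBB
BBBBBB
BBBBBB
BBBBBB
BBBBBB

Answer: 40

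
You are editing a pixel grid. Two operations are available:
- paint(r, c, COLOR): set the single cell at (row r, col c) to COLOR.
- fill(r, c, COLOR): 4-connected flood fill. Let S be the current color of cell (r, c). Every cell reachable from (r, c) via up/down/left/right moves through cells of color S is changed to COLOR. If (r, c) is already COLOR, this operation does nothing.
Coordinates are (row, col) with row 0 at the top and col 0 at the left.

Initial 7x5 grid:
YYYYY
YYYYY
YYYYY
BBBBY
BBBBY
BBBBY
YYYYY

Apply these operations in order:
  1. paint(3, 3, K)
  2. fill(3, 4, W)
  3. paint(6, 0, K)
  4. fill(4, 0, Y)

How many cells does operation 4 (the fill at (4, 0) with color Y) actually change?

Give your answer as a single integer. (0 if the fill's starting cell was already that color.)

Answer: 11

Derivation:
After op 1 paint(3,3,K):
YYYYY
YYYYY
YYYYY
BBBKY
BBBBY
BBBBY
YYYYY
After op 2 fill(3,4,W) [23 cells changed]:
WWWWW
WWWWW
WWWWW
BBBKW
BBBBW
BBBBW
WWWWW
After op 3 paint(6,0,K):
WWWWW
WWWWW
WWWWW
BBBKW
BBBBW
BBBBW
KWWWW
After op 4 fill(4,0,Y) [11 cells changed]:
WWWWW
WWWWW
WWWWW
YYYKW
YYYYW
YYYYW
KWWWW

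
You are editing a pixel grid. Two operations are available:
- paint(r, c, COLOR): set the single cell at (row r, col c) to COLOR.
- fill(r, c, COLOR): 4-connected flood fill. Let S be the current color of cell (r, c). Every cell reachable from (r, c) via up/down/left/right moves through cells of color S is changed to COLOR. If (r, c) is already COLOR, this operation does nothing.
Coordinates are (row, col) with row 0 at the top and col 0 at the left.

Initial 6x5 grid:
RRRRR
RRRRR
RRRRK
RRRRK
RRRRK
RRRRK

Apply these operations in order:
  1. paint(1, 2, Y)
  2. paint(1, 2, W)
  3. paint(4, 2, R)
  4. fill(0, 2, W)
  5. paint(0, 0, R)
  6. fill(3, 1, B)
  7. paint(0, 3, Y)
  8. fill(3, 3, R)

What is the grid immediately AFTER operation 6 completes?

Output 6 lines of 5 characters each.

After op 1 paint(1,2,Y):
RRRRR
RRYRR
RRRRK
RRRRK
RRRRK
RRRRK
After op 2 paint(1,2,W):
RRRRR
RRWRR
RRRRK
RRRRK
RRRRK
RRRRK
After op 3 paint(4,2,R):
RRRRR
RRWRR
RRRRK
RRRRK
RRRRK
RRRRK
After op 4 fill(0,2,W) [25 cells changed]:
WWWWW
WWWWW
WWWWK
WWWWK
WWWWK
WWWWK
After op 5 paint(0,0,R):
RWWWW
WWWWW
WWWWK
WWWWK
WWWWK
WWWWK
After op 6 fill(3,1,B) [25 cells changed]:
RBBBB
BBBBB
BBBBK
BBBBK
BBBBK
BBBBK

Answer: RBBBB
BBBBB
BBBBK
BBBBK
BBBBK
BBBBK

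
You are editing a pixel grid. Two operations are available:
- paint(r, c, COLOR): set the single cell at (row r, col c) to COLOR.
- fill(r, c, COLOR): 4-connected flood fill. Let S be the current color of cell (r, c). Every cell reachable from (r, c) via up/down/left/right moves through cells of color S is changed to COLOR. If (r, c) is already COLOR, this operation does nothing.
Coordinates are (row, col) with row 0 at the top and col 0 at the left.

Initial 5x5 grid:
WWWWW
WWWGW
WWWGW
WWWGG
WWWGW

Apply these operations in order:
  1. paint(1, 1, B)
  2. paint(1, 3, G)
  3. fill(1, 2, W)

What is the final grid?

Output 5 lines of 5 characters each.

Answer: WWWWW
WBWGW
WWWGW
WWWGG
WWWGW

Derivation:
After op 1 paint(1,1,B):
WWWWW
WBWGW
WWWGW
WWWGG
WWWGW
After op 2 paint(1,3,G):
WWWWW
WBWGW
WWWGW
WWWGG
WWWGW
After op 3 fill(1,2,W) [0 cells changed]:
WWWWW
WBWGW
WWWGW
WWWGG
WWWGW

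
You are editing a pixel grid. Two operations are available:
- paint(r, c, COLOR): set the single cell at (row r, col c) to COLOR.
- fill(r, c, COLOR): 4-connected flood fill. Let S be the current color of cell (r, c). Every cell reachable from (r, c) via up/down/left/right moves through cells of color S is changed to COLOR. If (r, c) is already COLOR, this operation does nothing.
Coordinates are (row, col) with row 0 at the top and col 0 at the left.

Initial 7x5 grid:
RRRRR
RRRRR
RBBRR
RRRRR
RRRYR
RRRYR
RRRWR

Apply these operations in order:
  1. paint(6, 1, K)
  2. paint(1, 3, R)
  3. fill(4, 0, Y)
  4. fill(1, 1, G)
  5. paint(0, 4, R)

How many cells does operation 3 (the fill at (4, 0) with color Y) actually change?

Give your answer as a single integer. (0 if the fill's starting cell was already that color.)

Answer: 29

Derivation:
After op 1 paint(6,1,K):
RRRRR
RRRRR
RBBRR
RRRRR
RRRYR
RRRYR
RKRWR
After op 2 paint(1,3,R):
RRRRR
RRRRR
RBBRR
RRRRR
RRRYR
RRRYR
RKRWR
After op 3 fill(4,0,Y) [29 cells changed]:
YYYYY
YYYYY
YBBYY
YYYYY
YYYYY
YYYYY
YKYWY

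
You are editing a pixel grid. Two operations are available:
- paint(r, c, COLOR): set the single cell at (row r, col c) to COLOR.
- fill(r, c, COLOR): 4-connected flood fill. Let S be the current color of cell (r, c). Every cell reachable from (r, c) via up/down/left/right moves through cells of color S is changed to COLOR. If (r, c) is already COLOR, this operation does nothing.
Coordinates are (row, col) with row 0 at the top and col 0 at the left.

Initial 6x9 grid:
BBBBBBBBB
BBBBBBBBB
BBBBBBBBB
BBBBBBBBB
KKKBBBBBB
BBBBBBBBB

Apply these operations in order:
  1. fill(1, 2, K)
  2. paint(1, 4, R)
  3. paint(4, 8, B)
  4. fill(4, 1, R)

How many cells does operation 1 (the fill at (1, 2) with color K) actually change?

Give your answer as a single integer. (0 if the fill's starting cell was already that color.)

Answer: 51

Derivation:
After op 1 fill(1,2,K) [51 cells changed]:
KKKKKKKKK
KKKKKKKKK
KKKKKKKKK
KKKKKKKKK
KKKKKKKKK
KKKKKKKKK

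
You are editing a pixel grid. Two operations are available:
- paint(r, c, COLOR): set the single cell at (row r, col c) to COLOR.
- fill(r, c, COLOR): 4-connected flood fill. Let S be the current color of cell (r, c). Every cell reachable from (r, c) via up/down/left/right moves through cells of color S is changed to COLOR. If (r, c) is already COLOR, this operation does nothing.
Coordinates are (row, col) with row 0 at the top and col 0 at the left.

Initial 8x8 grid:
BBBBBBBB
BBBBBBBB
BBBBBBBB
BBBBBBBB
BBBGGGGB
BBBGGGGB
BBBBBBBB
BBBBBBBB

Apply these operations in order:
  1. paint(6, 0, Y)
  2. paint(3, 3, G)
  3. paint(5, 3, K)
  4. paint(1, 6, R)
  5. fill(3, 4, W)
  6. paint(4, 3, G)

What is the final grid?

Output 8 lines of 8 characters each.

After op 1 paint(6,0,Y):
BBBBBBBB
BBBBBBBB
BBBBBBBB
BBBBBBBB
BBBGGGGB
BBBGGGGB
YBBBBBBB
BBBBBBBB
After op 2 paint(3,3,G):
BBBBBBBB
BBBBBBBB
BBBBBBBB
BBBGBBBB
BBBGGGGB
BBBGGGGB
YBBBBBBB
BBBBBBBB
After op 3 paint(5,3,K):
BBBBBBBB
BBBBBBBB
BBBBBBBB
BBBGBBBB
BBBGGGGB
BBBKGGGB
YBBBBBBB
BBBBBBBB
After op 4 paint(1,6,R):
BBBBBBBB
BBBBBBRB
BBBBBBBB
BBBGBBBB
BBBGGGGB
BBBKGGGB
YBBBBBBB
BBBBBBBB
After op 5 fill(3,4,W) [53 cells changed]:
WWWWWWWW
WWWWWWRW
WWWWWWWW
WWWGWWWW
WWWGGGGW
WWWKGGGW
YWWWWWWW
WWWWWWWW
After op 6 paint(4,3,G):
WWWWWWWW
WWWWWWRW
WWWWWWWW
WWWGWWWW
WWWGGGGW
WWWKGGGW
YWWWWWWW
WWWWWWWW

Answer: WWWWWWWW
WWWWWWRW
WWWWWWWW
WWWGWWWW
WWWGGGGW
WWWKGGGW
YWWWWWWW
WWWWWWWW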